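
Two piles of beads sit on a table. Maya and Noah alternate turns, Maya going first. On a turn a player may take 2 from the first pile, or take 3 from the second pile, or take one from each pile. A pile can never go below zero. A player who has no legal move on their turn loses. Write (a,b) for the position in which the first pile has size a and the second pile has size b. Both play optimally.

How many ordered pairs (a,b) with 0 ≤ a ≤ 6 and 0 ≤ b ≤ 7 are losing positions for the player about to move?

Use the standard recursion: the mover loses at a terminal position; elsewhere, the mover wins exactly when some move hands the opponent an L position.
Every move lowers a or b (never raises either), so fill the grid row by row in increasing a, and left to right within a row: each cell's successors are then already labelled.
      b=0  b=1  b=2  b=3  b=4  b=5  b=6  b=7
a=0:    L    L    L    W    W    W    L    L
a=1:    L    W    W    W    L    L    L    W
a=2:    W    W    W    L    L    W    W    W
a=3:    W    L    L    L    W    W    W    L
a=4:    L    L    W    W    W    L    L    L
a=5:    L    W    W    W    L    L    W    W
a=6:    W    W    L    L    L    W    W    W
Cells with no legal move (terminal, hence L): (0,0), (0,1), (0,2), (1,0).
The remaining L cells, each justified by listing all of its moves:
(0,6): L (sole option (0,3)(W) is W)
(0,7): L (sole option (0,4)(W) is W)
(1,4): L (options (1,1)(W), (0,3)(W) are all W)
(1,5): L (options (1,2)(W), (0,4)(W) are all W)
(1,6): L (options (1,3)(W), (0,5)(W) are all W)
(2,3): L (options (0,3)(W), (2,0)(W), (1,2)(W) are all W)
(2,4): L (options (0,4)(W), (2,1)(W), (1,3)(W) are all W)
(3,1): L (options (1,1)(W), (2,0)(W) are all W)
(3,2): L (options (1,2)(W), (2,1)(W) are all W)
(3,3): L (options (1,3)(W), (3,0)(W), (2,2)(W) are all W)
(3,7): L (options (1,7)(W), (3,4)(W), (2,6)(W) are all W)
(4,0): L (sole option (2,0)(W) is W)
(4,1): L (options (2,1)(W), (3,0)(W) are all W)
(4,5): L (options (2,5)(W), (4,2)(W), (3,4)(W) are all W)
(4,6): L (options (2,6)(W), (4,3)(W), (3,5)(W) are all W)
(4,7): L (options (2,7)(W), (4,4)(W), (3,6)(W) are all W)
(5,0): L (sole option (3,0)(W) is W)
(5,4): L (options (3,4)(W), (5,1)(W), (4,3)(W) are all W)
(5,5): L (options (3,5)(W), (5,2)(W), (4,4)(W) are all W)
(6,2): L (options (4,2)(W), (5,1)(W) are all W)
(6,3): L (options (4,3)(W), (6,0)(W), (5,2)(W) are all W)
(6,4): L (options (4,4)(W), (6,1)(W), (5,3)(W) are all W)
Every other cell has at least one move into one of the L cells above, so it is W.
L cells per row: a=0: 5, a=1: 4, a=2: 2, a=3: 4, a=4: 5, a=5: 3, a=6: 3; total 26.

26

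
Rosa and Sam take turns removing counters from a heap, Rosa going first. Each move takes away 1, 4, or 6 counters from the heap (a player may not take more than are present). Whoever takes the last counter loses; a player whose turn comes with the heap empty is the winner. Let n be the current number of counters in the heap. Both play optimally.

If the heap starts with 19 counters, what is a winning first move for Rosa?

Remove 1, leaving 18.

Build the W/L table. Terminal = W. A non-terminal position is W if it has a move to some L; otherwise it is L.
n=0: no move; the opponent has just taken the last counter and therefore loses → W
n=1: the only move is to 0(W), a W ⇒ L
n=2: can move to 1, which is L ⇒ W
n=3: the only move is to 2(W), a W ⇒ L
n=4: can move to 3, which is L ⇒ W
n=5: can move to 1, which is L ⇒ W
n=6: moves to 5(W), 2(W), 0(W); every one is W ⇒ L
n=7: can move to 6, which is L ⇒ W
n=8: moves to 7(W), 4(W), 2(W); every one is W ⇒ L
n=9: can move to 8, which is L ⇒ W
n=10: can move to 6, which is L ⇒ W
n=11: moves to 10(W), 7(W), 5(W); every one is W ⇒ L
n=12: can move to 11, which is L ⇒ W
n=13: moves to 12(W), 9(W), 7(W); every one is W ⇒ L
n=14: can move to 13, which is L ⇒ W
n=15: can move to 11, which is L ⇒ W
n=16: moves to 15(W), 12(W), 10(W); every one is W ⇒ L
n=17: can move to 16, which is L ⇒ W
n=18: moves to 17(W), 14(W), 12(W); every one is W ⇒ L
n=19: can move to 18, which is L ⇒ W
From 19, the L positions reachable in one move are: 18, 13. Any move reaching one of these is winning.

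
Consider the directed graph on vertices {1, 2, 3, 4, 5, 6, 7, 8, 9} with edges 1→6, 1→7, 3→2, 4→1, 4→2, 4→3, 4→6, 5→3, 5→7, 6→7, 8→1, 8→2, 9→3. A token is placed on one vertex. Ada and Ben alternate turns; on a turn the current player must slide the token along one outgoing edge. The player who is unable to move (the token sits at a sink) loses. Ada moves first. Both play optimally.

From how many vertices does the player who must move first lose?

Build the W/L table. Terminal = L. A non-terminal position is W if it has a move to some L; otherwise it is L.
Every edge goes from a vertex to one that appears earlier in the order 7, 2, 3, 6, 1, 5, 9, 4, 8, so processing vertices in that order labels each vertex after all of its successors.
7: no outgoing edge → L
2: no outgoing edge → L
3: can move to 2, which is L ⇒ W
6: can move to 7, which is L ⇒ W
1: can move to 7, which is L ⇒ W
5: can move to 7, which is L ⇒ W
9: the only move is to 3(W), a W ⇒ L
4: can move to 2, which is L ⇒ W
8: can move to 2, which is L ⇒ W
The L vertices are 2, 7, 9; that is 3 in all.

3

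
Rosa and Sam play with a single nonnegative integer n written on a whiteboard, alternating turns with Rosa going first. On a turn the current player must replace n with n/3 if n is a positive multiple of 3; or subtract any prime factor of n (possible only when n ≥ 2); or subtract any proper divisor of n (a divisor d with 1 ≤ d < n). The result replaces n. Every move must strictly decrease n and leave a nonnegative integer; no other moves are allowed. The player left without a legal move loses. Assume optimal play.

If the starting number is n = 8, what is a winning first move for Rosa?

Build the W/L table. Terminal = L. A non-terminal position is W if it has a move to some L; otherwise it is L.
n=0: no move → L
n=1: no move → L
n=2: can move to 0, which is L ⇒ W
n=3: can move to 0, which is L ⇒ W
n=4: moves to 2(W), 3(W); every one is W ⇒ L
n=5: can move to 0, which is L ⇒ W
n=6: can move to 4, which is L ⇒ W
n=7: can move to 0, which is L ⇒ W
n=8: can move to 4, which is L ⇒ W
From 8, the L positions reachable in one move are: 4.

Move to 4.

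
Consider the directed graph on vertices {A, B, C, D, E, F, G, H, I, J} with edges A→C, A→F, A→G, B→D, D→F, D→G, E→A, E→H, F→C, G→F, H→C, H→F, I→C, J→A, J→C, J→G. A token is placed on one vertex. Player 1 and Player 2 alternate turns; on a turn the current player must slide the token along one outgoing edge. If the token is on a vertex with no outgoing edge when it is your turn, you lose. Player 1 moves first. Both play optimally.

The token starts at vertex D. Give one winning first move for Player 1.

Move to G.

Label each position W (a win for the player to move) or L (a loss). A position with no legal move is L; any other position is W exactly when some move reaches an L, and L when every move reaches a W.
Every edge goes from a vertex to one that appears earlier in the order C, F, G, A, H, J, D, B, I, E, so processing vertices in that order labels each vertex after all of its successors.
C: no outgoing edge → L
F: reaches L-position C → W
G: only reaches F(W), which is W → L
A: reaches L-position G → W
H: reaches L-position C → W
J: reaches L-position G → W
D: reaches L-position G → W
B: only reaches D(W), which is W → L
I: reaches L-position C → W
E: only reaches H(W), A(W), all W → L
From D, the L positions reachable in one move are: G.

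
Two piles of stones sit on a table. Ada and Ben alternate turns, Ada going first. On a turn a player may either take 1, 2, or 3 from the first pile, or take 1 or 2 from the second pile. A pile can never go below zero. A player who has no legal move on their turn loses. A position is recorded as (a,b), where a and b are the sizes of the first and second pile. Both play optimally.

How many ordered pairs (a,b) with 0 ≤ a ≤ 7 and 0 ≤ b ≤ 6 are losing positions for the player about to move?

Use the standard recursion: the mover loses at a terminal position; elsewhere, the mover wins exactly when some move hands the opponent an L position.
Every move lowers a or b (never raises either), so fill the grid row by row in increasing a, and left to right within a row: each cell's successors are then already labelled.
      b=0  b=1  b=2  b=3  b=4  b=5  b=6
a=0:    L    W    W    L    W    W    L
a=1:    W    L    W    W    L    W    W
a=2:    W    W    L    W    W    L    W
a=3:    W    W    W    W    W    W    W
a=4:    L    W    W    L    W    W    L
a=5:    W    L    W    W    L    W    W
a=6:    W    W    L    W    W    L    W
a=7:    W    W    W    W    W    W    W
Cells with no legal move (terminal, hence L): (0,0).
The remaining L cells, each justified by listing all of its moves:
(0,3): only reaches (0,2)(W), (0,1)(W), all W → L
(0,6): only reaches (0,5)(W), (0,4)(W), all W → L
(1,1): only reaches (0,1)(W), (1,0)(W), all W → L
(1,4): only reaches (0,4)(W), (1,3)(W), (1,2)(W), all W → L
(2,2): only reaches (1,2)(W), (0,2)(W), (2,1)(W), (2,0)(W), all W → L
(2,5): only reaches (1,5)(W), (0,5)(W), (2,4)(W), (2,3)(W), all W → L
(4,0): only reaches (3,0)(W), (2,0)(W), (1,0)(W), all W → L
(4,3): only reaches (3,3)(W), (2,3)(W), (1,3)(W), (4,2)(W), (4,1)(W), all W → L
(4,6): only reaches (3,6)(W), (2,6)(W), (1,6)(W), (4,5)(W), (4,4)(W), all W → L
(5,1): only reaches (4,1)(W), (3,1)(W), (2,1)(W), (5,0)(W), all W → L
(5,4): only reaches (4,4)(W), (3,4)(W), (2,4)(W), (5,3)(W), (5,2)(W), all W → L
(6,2): only reaches (5,2)(W), (4,2)(W), (3,2)(W), (6,1)(W), (6,0)(W), all W → L
(6,5): only reaches (5,5)(W), (4,5)(W), (3,5)(W), (6,4)(W), (6,3)(W), all W → L
Every other cell has at least one move into one of the L cells above, so it is W.
L cells per row: a=0: 3, a=1: 2, a=2: 2, a=3: 0, a=4: 3, a=5: 2, a=6: 2, a=7: 0; total 14.

14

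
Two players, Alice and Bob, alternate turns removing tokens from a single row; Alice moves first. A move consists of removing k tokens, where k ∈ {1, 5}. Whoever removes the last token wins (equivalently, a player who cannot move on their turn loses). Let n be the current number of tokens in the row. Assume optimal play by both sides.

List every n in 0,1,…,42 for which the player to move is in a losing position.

Use the standard recursion: the mover loses at a terminal position; elsewhere, the mover wins exactly when some move hands the opponent an L position.
n=0: no move → L
n=1: →0(L), so W
n=2: →1(W) only, which is W, so L
n=3: →2(L), so W
n=4: →3(W) only, which is W, so L
n=5: →4(L), so W
n=6: →5(W), 1(W) — all W, so L
n=7: →6(L), so W
n=8: →7(W), 3(W) — all W, so L
n=9: →8(L), so W
n=10: →9(W), 5(W) — all W, so L
n=11: →10(L), so W
n=12: →11(W), 7(W) — all W, so L
n=13: →12(L), so W
n=14: →13(W), 9(W) — all W, so L
n=15: →14(L), so W
n=16: →15(W), 11(W) — all W, so L
n=17: →16(L), so W
n=18: →17(W), 13(W) — all W, so L
n=19: →18(L), so W
n=20: →19(W), 15(W) — all W, so L
n=21: →20(L), so W
n=22: →21(W), 17(W) — all W, so L
n=23: →22(L), so W
n=24: →23(W), 19(W) — all W, so L
n=25: →24(L), so W
n=26: →25(W), 21(W) — all W, so L
n=27: →26(L), so W
n=28: →27(W), 23(W) — all W, so L
n=29: →28(L), so W
n=30: →29(W), 25(W) — all W, so L
n=31: →30(L), so W
n=32: →31(W), 27(W) — all W, so L
n=33: →32(L), so W
n=34: →33(W), 29(W) — all W, so L
n=35: →34(L), so W
n=36: →35(W), 31(W) — all W, so L
n=37: →36(L), so W
n=38: →37(W), 33(W) — all W, so L
n=39: →38(L), so W
n=40: →39(W), 35(W) — all W, so L
n=41: →40(L), so W
n=42: →41(W), 37(W) — all W, so L
The losing starting values of n are exactly the entries labelled L in this table (22 of them).

0, 2, 4, 6, 8, 10, 12, 14, 16, 18, 20, 22, 24, 26, 28, 30, 32, 34, 36, 38, 40, 42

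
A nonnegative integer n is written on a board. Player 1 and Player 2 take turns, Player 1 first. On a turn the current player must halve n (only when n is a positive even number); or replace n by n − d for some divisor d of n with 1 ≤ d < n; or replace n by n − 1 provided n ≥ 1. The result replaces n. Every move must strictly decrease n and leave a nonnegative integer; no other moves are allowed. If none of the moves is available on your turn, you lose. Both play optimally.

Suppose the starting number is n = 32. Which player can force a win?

Player 1 wins.

Build the W/L table. Terminal = L. A non-terminal position is W if it has a move to some L; otherwise it is L.
n=0: no move → L
n=1: can move to 0, which is L ⇒ W
n=2: the only move is to 1(W), a W ⇒ L
n=3: can move to 2, which is L ⇒ W
n=4: can move to 2, which is L ⇒ W
n=5: the only move is to 4(W), a W ⇒ L
n=6: can move to 5, which is L ⇒ W
n=7: the only move is to 6(W), a W ⇒ L
n=8: can move to 7, which is L ⇒ W
n=9: moves to 6(W), 8(W); every one is W ⇒ L
n=10: can move to 5, which is L ⇒ W
n=11: the only move is to 10(W), a W ⇒ L
n=12: can move to 9, which is L ⇒ W
n=13: the only move is to 12(W), a W ⇒ L
n=14: can move to 7, which is L ⇒ W
n=15: moves to 10(W), 12(W), 14(W); every one is W ⇒ L
n=16: can move to 15, which is L ⇒ W
n=17: the only move is to 16(W), a W ⇒ L
n=18: can move to 9, which is L ⇒ W
n=19: the only move is to 18(W), a W ⇒ L
n=20: can move to 15, which is L ⇒ W
n=21: moves to 14(W), 18(W), 20(W); every one is W ⇒ L
n=22: can move to 11, which is L ⇒ W
n=23: the only move is to 22(W), a W ⇒ L
n=24: can move to 21, which is L ⇒ W
n=25: moves to 20(W), 24(W); every one is W ⇒ L
n=26: can move to 13, which is L ⇒ W
n=27: moves to 18(W), 24(W), 26(W); every one is W ⇒ L
n=28: can move to 21, which is L ⇒ W
n=29: the only move is to 28(W), a W ⇒ L
n=30: can move to 15, which is L ⇒ W
n=31: the only move is to 30(W), a W ⇒ L
n=32: can move to 31, which is L ⇒ W
The starting position 32 is W: Player 1 should move to 31, handing over an L position.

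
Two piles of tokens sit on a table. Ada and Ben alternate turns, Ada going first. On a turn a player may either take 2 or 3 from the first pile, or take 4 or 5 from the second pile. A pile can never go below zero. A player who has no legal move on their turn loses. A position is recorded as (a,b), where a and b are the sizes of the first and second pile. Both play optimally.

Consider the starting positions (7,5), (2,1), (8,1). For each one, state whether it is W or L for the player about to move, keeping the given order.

(7,5): L, (2,1): W, (8,1): W

Compute win/loss labels from the base case upward. A position with no move is L. Any other position is W if it can reach an L in one move, else L.
No move ever increases a pile, so every position that can arise here has a ≤ 8 and b ≤ 5; it is enough to label the cells with 0 ≤ a ≤ 8 and 0 ≤ b ≤ 5.
Every move lowers a or b (never raises either), so fill the grid row by row in increasing a, and left to right within a row: each cell's successors are then already labelled.
      b=0  b=1  b=2  b=3  b=4  b=5
a=0:    L    L    L    L    W    W
a=1:    L    L    L    L    W    W
a=2:    W    W    W    W    L    L
a=3:    W    W    W    W    L    L
a=4:    W    W    W    W    W    W
a=5:    L    L    L    L    W    W
a=6:    L    L    L    L    W    W
a=7:    W    W    W    W    L    L
a=8:    W    W    W    W    L    L
Cells with no legal move (terminal, hence L): (0,0), (0,1), (0,2), (0,3), (1,0), (1,1), (1,2), (1,3).
The remaining L cells, each justified by listing all of its moves:
(2,4): moves to (0,4)(W), (2,0)(W); every one is W ⇒ L
(2,5): moves to (0,5)(W), (2,1)(W), (2,0)(W); every one is W ⇒ L
(3,4): moves to (1,4)(W), (0,4)(W), (3,0)(W); every one is W ⇒ L
(3,5): moves to (1,5)(W), (0,5)(W), (3,1)(W), (3,0)(W); every one is W ⇒ L
(5,0): moves to (3,0)(W), (2,0)(W); every one is W ⇒ L
(5,1): moves to (3,1)(W), (2,1)(W); every one is W ⇒ L
(5,2): moves to (3,2)(W), (2,2)(W); every one is W ⇒ L
(5,3): moves to (3,3)(W), (2,3)(W); every one is W ⇒ L
(6,0): moves to (4,0)(W), (3,0)(W); every one is W ⇒ L
(6,1): moves to (4,1)(W), (3,1)(W); every one is W ⇒ L
(6,2): moves to (4,2)(W), (3,2)(W); every one is W ⇒ L
(6,3): moves to (4,3)(W), (3,3)(W); every one is W ⇒ L
(7,4): moves to (5,4)(W), (4,4)(W), (7,0)(W); every one is W ⇒ L
(7,5): moves to (5,5)(W), (4,5)(W), (7,1)(W), (7,0)(W); every one is W ⇒ L
(8,4): moves to (6,4)(W), (5,4)(W), (8,0)(W); every one is W ⇒ L
(8,5): moves to (6,5)(W), (5,5)(W), (8,1)(W), (8,0)(W); every one is W ⇒ L
Every other cell has at least one move into one of the L cells above, so it is W.
(7,5): one of the L cells justified above, so L
(2,1): the move to (0,1) reaches an L cell, so W
(8,1): the move to (6,1) reaches an L cell, so W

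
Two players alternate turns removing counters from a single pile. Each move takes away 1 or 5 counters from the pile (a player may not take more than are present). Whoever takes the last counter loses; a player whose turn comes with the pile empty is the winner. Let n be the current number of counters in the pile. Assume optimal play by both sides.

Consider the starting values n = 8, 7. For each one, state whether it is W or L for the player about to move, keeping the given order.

8: W, 7: L

Positions with no move are W. A position that does have a move is losing for the player to move precisely when every available move leads to a winning position for the opponent. Fill in the labels:
n=0: no move; the opponent has just taken the last counter and therefore loses → W
n=1: →0(W) only, which is W, so L
n=2: →1(L), so W
n=3: →2(W) only, which is W, so L
n=4: →3(L), so W
n=5: →4(W), 0(W) — all W, so L
n=6: →5(L), so W
n=7: →6(W), 2(W) — all W, so L
n=8: →7(L), so W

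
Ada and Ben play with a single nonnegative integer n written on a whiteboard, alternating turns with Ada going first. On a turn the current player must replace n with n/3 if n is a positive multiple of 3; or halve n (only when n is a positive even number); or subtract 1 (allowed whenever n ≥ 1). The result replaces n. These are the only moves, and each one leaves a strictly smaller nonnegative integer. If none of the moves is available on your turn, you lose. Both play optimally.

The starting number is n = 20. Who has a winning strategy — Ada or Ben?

Ada wins.

Use the standard recursion: the mover loses at a terminal position; elsewhere, the mover wins exactly when some move hands the opponent an L position.
n=0: no move → L
n=1: W (go to 0, an L position)
n=2: L (sole option 1(W) is W)
n=3: W (go to 2, an L position)
n=4: W (go to 2, an L position)
n=5: L (sole option 4(W) is W)
n=6: W (go to 2, an L position)
n=7: L (sole option 6(W) is W)
n=8: W (go to 7, an L position)
n=9: L (options 3(W), 8(W) are all W)
n=10: W (go to 5, an L position)
n=11: L (sole option 10(W) is W)
n=12: W (go to 11, an L position)
n=13: L (sole option 12(W) is W)
n=14: W (go to 7, an L position)
n=15: W (go to 5, an L position)
n=16: L (options 8(W), 15(W) are all W)
n=17: W (go to 16, an L position)
n=18: W (go to 9, an L position)
n=19: L (sole option 18(W) is W)
n=20: W (go to 19, an L position)
From 20 Ada can move to 19, reaching an L position.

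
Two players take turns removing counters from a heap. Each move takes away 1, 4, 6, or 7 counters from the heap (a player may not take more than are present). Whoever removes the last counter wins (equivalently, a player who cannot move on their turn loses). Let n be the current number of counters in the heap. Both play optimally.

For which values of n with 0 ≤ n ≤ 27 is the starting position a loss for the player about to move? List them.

Build the W/L table. Terminal = L. A non-terminal position is W if it has a move to some L; otherwise it is L.
n=0: no move → L
n=1: reaches L-position 0 → W
n=2: only reaches 1(W), which is W → L
n=3: reaches L-position 2 → W
n=4: reaches L-position 0 → W
n=5: only reaches 4(W), 1(W), all W → L
n=6: reaches L-position 5 → W
n=7: reaches L-position 0 → W
n=8: reaches L-position 2 → W
n=9: reaches L-position 5 → W
n=10: only reaches 9(W), 6(W), 4(W), 3(W), all W → L
n=11: reaches L-position 10 → W
n=12: reaches L-position 5 → W
n=13: only reaches 12(W), 9(W), 7(W), 6(W), all W → L
n=14: reaches L-position 13 → W
n=15: only reaches 14(W), 11(W), 9(W), 8(W), all W → L
n=16: reaches L-position 15 → W
n=17: reaches L-position 13 → W
n=18: only reaches 17(W), 14(W), 12(W), 11(W), all W → L
n=19: reaches L-position 18 → W
n=20: reaches L-position 13 → W
n=21: reaches L-position 15 → W
n=22: reaches L-position 18 → W
n=23: only reaches 22(W), 19(W), 17(W), 16(W), all W → L
n=24: reaches L-position 23 → W
n=25: reaches L-position 18 → W
n=26: only reaches 25(W), 22(W), 20(W), 19(W), all W → L
n=27: reaches L-position 26 → W
Reading off the rows marked L gives the requested list; there are 9 such values of n.

0, 2, 5, 10, 13, 15, 18, 23, 26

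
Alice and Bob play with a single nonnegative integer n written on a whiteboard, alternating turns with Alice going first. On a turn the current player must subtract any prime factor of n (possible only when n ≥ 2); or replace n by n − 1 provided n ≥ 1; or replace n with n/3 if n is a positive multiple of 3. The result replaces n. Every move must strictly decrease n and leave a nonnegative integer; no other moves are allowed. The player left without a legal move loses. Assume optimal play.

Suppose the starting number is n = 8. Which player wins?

Build the W/L table. Terminal = L. A non-terminal position is W if it has a move to some L; otherwise it is L.
n=0: no move → L
n=1: W (go to 0, an L position)
n=2: W (go to 0, an L position)
n=3: W (go to 0, an L position)
n=4: L (options 2(W), 3(W) are all W)
n=5: W (go to 0, an L position)
n=6: W (go to 4, an L position)
n=7: W (go to 0, an L position)
n=8: L (options 6(W), 7(W) are all W)
Every move from 8 reaches a W position, so the mover loses.

Bob wins.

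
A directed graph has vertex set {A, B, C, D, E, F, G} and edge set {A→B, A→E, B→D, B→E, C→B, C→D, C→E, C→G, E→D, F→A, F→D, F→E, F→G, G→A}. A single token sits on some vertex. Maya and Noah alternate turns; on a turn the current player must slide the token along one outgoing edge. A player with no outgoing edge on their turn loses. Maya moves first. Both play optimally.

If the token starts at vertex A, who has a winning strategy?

Work bottom-up. With no move the player to move loses. Otherwise the position is W if at least one move leads to an L position for the opponent, and L if every move leads to a W.
Every edge goes from a vertex to one that appears earlier in the order D, E, B, A, G, F, C, so processing vertices in that order labels each vertex after all of its successors.
D: no outgoing edge → L
E: →D(L), so W
B: →D(L), so W
A: →B(W), E(W) — all W, so L
G: →A(L), so W
F: →A(L), so W
C: →D(L), so W
The starting position A is L: whatever Maya does, the opponent receives a W position.

Noah wins.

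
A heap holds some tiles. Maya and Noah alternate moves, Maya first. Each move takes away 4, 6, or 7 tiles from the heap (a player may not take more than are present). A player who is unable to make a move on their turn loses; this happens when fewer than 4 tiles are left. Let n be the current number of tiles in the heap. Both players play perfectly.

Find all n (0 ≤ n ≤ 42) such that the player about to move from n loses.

0, 1, 2, 3, 11, 12, 13, 14, 22, 23, 24, 25, 33, 34, 35, 36

Classify positions by backward induction: terminal positions (no move available) are L. From any other position, the mover wins iff some move reaches an L.
n=0: no move → L
n=1: no move → L
n=2: no move → L
n=3: no move → L
n=4: W (go to 0, an L position)
n=5: W (go to 1, an L position)
n=6: W (go to 2, an L position)
n=7: W (go to 3, an L position)
n=8: W (go to 2, an L position)
n=9: W (go to 3, an L position)
n=10: W (go to 3, an L position)
n=11: L (options 7(W), 5(W), 4(W) are all W)
n=12: L (options 8(W), 6(W), 5(W) are all W)
n=13: L (options 9(W), 7(W), 6(W) are all W)
n=14: L (options 10(W), 8(W), 7(W) are all W)
n=15: W (go to 11, an L position)
n=16: W (go to 12, an L position)
n=17: W (go to 13, an L position)
n=18: W (go to 14, an L position)
n=19: W (go to 13, an L position)
n=20: W (go to 14, an L position)
n=21: W (go to 14, an L position)
n=22: L (options 18(W), 16(W), 15(W) are all W)
n=23: L (options 19(W), 17(W), 16(W) are all W)
n=24: L (options 20(W), 18(W), 17(W) are all W)
n=25: L (options 21(W), 19(W), 18(W) are all W)
n=26: W (go to 22, an L position)
n=27: W (go to 23, an L position)
n=28: W (go to 24, an L position)
n=29: W (go to 25, an L position)
n=30: W (go to 24, an L position)
n=31: W (go to 25, an L position)
n=32: W (go to 25, an L position)
n=33: L (options 29(W), 27(W), 26(W) are all W)
n=34: L (options 30(W), 28(W), 27(W) are all W)
n=35: L (options 31(W), 29(W), 28(W) are all W)
n=36: L (options 32(W), 30(W), 29(W) are all W)
n=37: W (go to 33, an L position)
n=38: W (go to 34, an L position)
n=39: W (go to 35, an L position)
n=40: W (go to 36, an L position)
n=41: W (go to 35, an L position)
n=42: W (go to 36, an L position)
The losing starting values of n are exactly the entries labelled L in this table (16 of them).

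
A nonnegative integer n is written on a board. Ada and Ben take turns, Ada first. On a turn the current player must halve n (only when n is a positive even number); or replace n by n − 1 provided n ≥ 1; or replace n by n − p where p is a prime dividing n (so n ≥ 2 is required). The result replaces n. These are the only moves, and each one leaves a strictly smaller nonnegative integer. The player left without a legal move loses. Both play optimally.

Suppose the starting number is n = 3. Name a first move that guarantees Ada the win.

Move to 0.

Compute win/loss labels from the base case upward. A position with no move is L. Any other position is W if it can reach an L in one move, else L.
n=0: no move → L
n=1: →0(L), so W
n=2: →0(L), so W
n=3: →0(L), so W
From 3, the L positions reachable in one move are: 0.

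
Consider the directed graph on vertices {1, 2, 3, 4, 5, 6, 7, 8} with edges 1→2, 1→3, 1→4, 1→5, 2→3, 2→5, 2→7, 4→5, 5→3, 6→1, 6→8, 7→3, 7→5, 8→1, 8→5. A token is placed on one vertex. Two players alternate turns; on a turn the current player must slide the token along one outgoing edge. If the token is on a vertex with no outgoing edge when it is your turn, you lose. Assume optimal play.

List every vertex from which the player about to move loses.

Compute win/loss labels from the base case upward. A position with no move is L. Any other position is W if it can reach an L in one move, else L.
Every edge goes from a vertex to one that appears earlier in the order 3, 5, 7, 2, 4, 1, 8, 6, so processing vertices in that order labels each vertex after all of its successors.
3: no outgoing edge → L
5: →3(L), so W
7: →3(L), so W
2: →3(L), so W
4: →5(W) only, which is W, so L
1: →4(L), so W
8: →1(W), 5(W) — all W, so L
6: →8(L), so W
The losing starting vertices are exactly the entries labelled L in this table (3 of them).

3, 4, 8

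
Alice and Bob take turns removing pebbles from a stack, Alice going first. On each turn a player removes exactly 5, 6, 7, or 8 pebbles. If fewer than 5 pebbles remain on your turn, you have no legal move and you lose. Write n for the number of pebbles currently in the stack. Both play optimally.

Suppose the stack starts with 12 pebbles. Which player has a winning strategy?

Alice wins.

Use the standard recursion: the mover loses at a terminal position; elsewhere, the mover wins exactly when some move hands the opponent an L position.
n=0: no move → L
n=1: no move → L
n=2: no move → L
n=3: no move → L
n=4: no move → L
n=5: can move to 0, which is L ⇒ W
n=6: can move to 1, which is L ⇒ W
n=7: can move to 2, which is L ⇒ W
n=8: can move to 3, which is L ⇒ W
n=9: can move to 4, which is L ⇒ W
n=10: can move to 4, which is L ⇒ W
n=11: can move to 4, which is L ⇒ W
n=12: can move to 4, which is L ⇒ W
From 12 Alice can remove 8, leaving 4, reaching an L position.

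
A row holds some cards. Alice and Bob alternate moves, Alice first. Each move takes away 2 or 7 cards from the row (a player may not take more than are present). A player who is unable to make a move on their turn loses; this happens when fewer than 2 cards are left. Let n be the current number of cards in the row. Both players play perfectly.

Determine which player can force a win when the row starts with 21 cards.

Alice wins.

Use the standard recursion: the mover loses at a terminal position; elsewhere, the mover wins exactly when some move hands the opponent an L position.
n=0: no move → L
n=1: no move → L
n=2: W (go to 0, an L position)
n=3: W (go to 1, an L position)
n=4: L (sole option 2(W) is W)
n=5: L (sole option 3(W) is W)
n=6: W (go to 4, an L position)
n=7: W (go to 5, an L position)
n=8: W (go to 1, an L position)
n=9: L (options 7(W), 2(W) are all W)
n=10: L (options 8(W), 3(W) are all W)
n=11: W (go to 9, an L position)
n=12: W (go to 10, an L position)
n=13: L (options 11(W), 6(W) are all W)
n=14: L (options 12(W), 7(W) are all W)
n=15: W (go to 13, an L position)
n=16: W (go to 14, an L position)
n=17: W (go to 10, an L position)
n=18: L (options 16(W), 11(W) are all W)
n=19: L (options 17(W), 12(W) are all W)
n=20: W (go to 18, an L position)
n=21: W (go to 19, an L position)
The starting position 21 is W: Alice should remove 2, leaving 19, handing over an L position.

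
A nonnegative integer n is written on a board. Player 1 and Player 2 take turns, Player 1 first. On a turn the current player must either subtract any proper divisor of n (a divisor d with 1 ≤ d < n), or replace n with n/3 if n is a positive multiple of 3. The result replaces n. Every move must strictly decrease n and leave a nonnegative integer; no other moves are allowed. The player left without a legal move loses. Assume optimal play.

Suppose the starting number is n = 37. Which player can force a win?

Player 1 wins.

Compute win/loss labels from the base case upward. A position with no move is L. Any other position is W if it can reach an L in one move, else L.
n=0: no move → L
n=1: no move → L
n=2: reaches L-position 1 → W
n=3: reaches L-position 1 → W
n=4: only reaches 2(W), 3(W), all W → L
n=5: reaches L-position 4 → W
n=6: reaches L-position 4 → W
n=7: only reaches 6(W), which is W → L
n=8: reaches L-position 4 → W
n=9: only reaches 3(W), 6(W), 8(W), all W → L
n=10: reaches L-position 9 → W
n=11: only reaches 10(W), which is W → L
n=12: reaches L-position 4 → W
n=13: only reaches 12(W), which is W → L
n=14: reaches L-position 7 → W
n=15: only reaches 5(W), 10(W), 12(W), 14(W), all W → L
n=16: reaches L-position 15 → W
n=17: only reaches 16(W), which is W → L
n=18: reaches L-position 9 → W
n=19: only reaches 18(W), which is W → L
n=20: reaches L-position 15 → W
n=21: reaches L-position 7 → W
n=22: reaches L-position 11 → W
n=23: only reaches 22(W), which is W → L
n=24: reaches L-position 23 → W
n=25: only reaches 20(W), 24(W), all W → L
n=26: reaches L-position 13 → W
n=27: reaches L-position 9 → W
n=28: only reaches 14(W), 21(W), 24(W), 26(W), 27(W), all W → L
n=29: reaches L-position 28 → W
n=30: reaches L-position 15 → W
n=31: only reaches 30(W), which is W → L
n=32: reaches L-position 28 → W
n=33: reaches L-position 11 → W
n=34: reaches L-position 17 → W
n=35: reaches L-position 28 → W
n=36: only reaches 12(W), 18(W), 24(W), 27(W), 30(W), 32(W), 33(W), 34(W), 35(W), all W → L
n=37: reaches L-position 36 → W
From 37 Player 1 can move to 36, reaching an L position.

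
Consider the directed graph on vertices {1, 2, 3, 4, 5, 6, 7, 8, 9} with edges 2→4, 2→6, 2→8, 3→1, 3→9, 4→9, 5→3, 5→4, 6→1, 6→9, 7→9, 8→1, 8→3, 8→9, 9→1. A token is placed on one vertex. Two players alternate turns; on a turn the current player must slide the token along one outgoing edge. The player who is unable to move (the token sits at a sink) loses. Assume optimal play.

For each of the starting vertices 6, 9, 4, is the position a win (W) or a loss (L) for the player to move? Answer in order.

6: W, 9: W, 4: L

Classify positions by backward induction: terminal positions (no move available) are L. From any other position, the mover wins iff some move reaches an L.
Every edge goes from a vertex to one that appears earlier in the order 1, 9, 3, 6, 8, 4, 5, 7, 2, so processing vertices in that order labels each vertex after all of its successors.
1: no outgoing edge → L
9: →1(L), so W
3: →1(L), so W
6: →1(L), so W
8: →1(L), so W
4: →9(W) only, which is W, so L
5: →4(L), so W
7: →9(W) only, which is W, so L
2: →4(L), so W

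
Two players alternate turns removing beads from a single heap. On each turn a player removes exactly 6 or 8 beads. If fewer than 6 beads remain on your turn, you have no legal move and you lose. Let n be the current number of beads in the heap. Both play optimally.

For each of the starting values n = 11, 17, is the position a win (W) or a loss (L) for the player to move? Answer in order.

11: W, 17: L

Build the W/L table. Terminal = L. A non-terminal position is W if it has a move to some L; otherwise it is L.
n=0: no move → L
n=1: no move → L
n=2: no move → L
n=3: no move → L
n=4: no move → L
n=5: no move → L
n=6: W (go to 0, an L position)
n=7: W (go to 1, an L position)
n=8: W (go to 2, an L position)
n=9: W (go to 3, an L position)
n=10: W (go to 4, an L position)
n=11: W (go to 5, an L position)
n=12: W (go to 4, an L position)
n=13: W (go to 5, an L position)
n=14: L (options 8(W), 6(W) are all W)
n=15: L (options 9(W), 7(W) are all W)
n=16: L (options 10(W), 8(W) are all W)
n=17: L (options 11(W), 9(W) are all W)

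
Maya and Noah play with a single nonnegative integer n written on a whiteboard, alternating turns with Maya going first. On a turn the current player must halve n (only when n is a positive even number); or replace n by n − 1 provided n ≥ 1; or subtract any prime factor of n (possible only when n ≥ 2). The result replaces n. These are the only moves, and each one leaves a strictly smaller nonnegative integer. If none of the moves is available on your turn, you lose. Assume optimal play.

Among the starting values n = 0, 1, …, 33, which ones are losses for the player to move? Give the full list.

Work bottom-up. With no move the player to move loses. Otherwise the position is W if at least one move leads to an L position for the opponent, and L if every move leads to a W.
n=0: no move → L
n=1: →0(L), so W
n=2: →0(L), so W
n=3: →0(L), so W
n=4: →2(W), 3(W) — all W, so L
n=5: →0(L), so W
n=6: →4(L), so W
n=7: →0(L), so W
n=8: →4(L), so W
n=9: →6(W), 8(W) — all W, so L
n=10: →9(L), so W
n=11: →0(L), so W
n=12: →9(L), so W
n=13: →0(L), so W
n=14: →7(W), 12(W), 13(W) — all W, so L
n=15: →14(L), so W
n=16: →14(L), so W
n=17: →0(L), so W
n=18: →9(L), so W
n=19: →0(L), so W
n=20: →10(W), 15(W), 18(W), 19(W) — all W, so L
n=21: →14(L), so W
n=22: →20(L), so W
n=23: →0(L), so W
n=24: →12(W), 21(W), 22(W), 23(W) — all W, so L
n=25: →20(L), so W
n=26: →24(L), so W
n=27: →24(L), so W
n=28: →14(L), so W
n=29: →0(L), so W
n=30: →15(W), 25(W), 27(W), 28(W), 29(W) — all W, so L
n=31: →0(L), so W
n=32: →30(L), so W
n=33: →30(L), so W
The losing starting values of n are exactly the entries labelled L in this table (7 of them).

0, 4, 9, 14, 20, 24, 30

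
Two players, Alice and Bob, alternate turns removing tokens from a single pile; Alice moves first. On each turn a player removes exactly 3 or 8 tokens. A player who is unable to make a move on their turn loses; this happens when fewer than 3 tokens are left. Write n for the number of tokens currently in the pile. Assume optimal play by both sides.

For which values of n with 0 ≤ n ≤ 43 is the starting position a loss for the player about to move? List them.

0, 1, 2, 6, 7, 11, 12, 13, 17, 18, 22, 23, 24, 28, 29, 33, 34, 35, 39, 40

Build the W/L table. Terminal = L. A non-terminal position is W if it has a move to some L; otherwise it is L.
n=0: no move → L
n=1: no move → L
n=2: no move → L
n=3: →0(L), so W
n=4: →1(L), so W
n=5: →2(L), so W
n=6: →3(W) only, which is W, so L
n=7: →4(W) only, which is W, so L
n=8: →0(L), so W
n=9: →6(L), so W
n=10: →7(L), so W
n=11: →8(W), 3(W) — all W, so L
n=12: →9(W), 4(W) — all W, so L
n=13: →10(W), 5(W) — all W, so L
n=14: →11(L), so W
n=15: →12(L), so W
n=16: →13(L), so W
n=17: →14(W), 9(W) — all W, so L
n=18: →15(W), 10(W) — all W, so L
n=19: →11(L), so W
n=20: →17(L), so W
n=21: →18(L), so W
n=22: →19(W), 14(W) — all W, so L
n=23: →20(W), 15(W) — all W, so L
n=24: →21(W), 16(W) — all W, so L
n=25: →22(L), so W
n=26: →23(L), so W
n=27: →24(L), so W
n=28: →25(W), 20(W) — all W, so L
n=29: →26(W), 21(W) — all W, so L
n=30: →22(L), so W
n=31: →28(L), so W
n=32: →29(L), so W
n=33: →30(W), 25(W) — all W, so L
n=34: →31(W), 26(W) — all W, so L
n=35: →32(W), 27(W) — all W, so L
n=36: →33(L), so W
n=37: →34(L), so W
n=38: →35(L), so W
n=39: →36(W), 31(W) — all W, so L
n=40: →37(W), 32(W) — all W, so L
n=41: →33(L), so W
n=42: →39(L), so W
n=43: →40(L), so W
The losing starting values of n are exactly the entries labelled L in this table (20 of them).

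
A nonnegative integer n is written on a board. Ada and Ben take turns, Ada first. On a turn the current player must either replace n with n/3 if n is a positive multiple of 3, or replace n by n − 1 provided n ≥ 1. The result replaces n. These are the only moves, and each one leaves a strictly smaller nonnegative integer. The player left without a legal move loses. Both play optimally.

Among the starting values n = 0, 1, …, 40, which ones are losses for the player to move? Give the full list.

Compute win/loss labels from the base case upward. A position with no move is L. Any other position is W if it can reach an L in one move, else L.
n=0: no move → L
n=1: reaches L-position 0 → W
n=2: only reaches 1(W), which is W → L
n=3: reaches L-position 2 → W
n=4: only reaches 3(W), which is W → L
n=5: reaches L-position 4 → W
n=6: reaches L-position 2 → W
n=7: only reaches 6(W), which is W → L
n=8: reaches L-position 7 → W
n=9: only reaches 3(W), 8(W), all W → L
n=10: reaches L-position 9 → W
n=11: only reaches 10(W), which is W → L
n=12: reaches L-position 4 → W
n=13: only reaches 12(W), which is W → L
n=14: reaches L-position 13 → W
n=15: only reaches 5(W), 14(W), all W → L
n=16: reaches L-position 15 → W
n=17: only reaches 16(W), which is W → L
n=18: reaches L-position 17 → W
n=19: only reaches 18(W), which is W → L
n=20: reaches L-position 19 → W
n=21: reaches L-position 7 → W
n=22: only reaches 21(W), which is W → L
n=23: reaches L-position 22 → W
n=24: only reaches 8(W), 23(W), all W → L
n=25: reaches L-position 24 → W
n=26: only reaches 25(W), which is W → L
n=27: reaches L-position 9 → W
n=28: only reaches 27(W), which is W → L
n=29: reaches L-position 28 → W
n=30: only reaches 10(W), 29(W), all W → L
n=31: reaches L-position 30 → W
n=32: only reaches 31(W), which is W → L
n=33: reaches L-position 11 → W
n=34: only reaches 33(W), which is W → L
n=35: reaches L-position 34 → W
n=36: only reaches 12(W), 35(W), all W → L
n=37: reaches L-position 36 → W
n=38: only reaches 37(W), which is W → L
n=39: reaches L-position 13 → W
n=40: only reaches 39(W), which is W → L
The losing starting values of n are exactly the entries labelled L in this table (20 of them).

0, 2, 4, 7, 9, 11, 13, 15, 17, 19, 22, 24, 26, 28, 30, 32, 34, 36, 38, 40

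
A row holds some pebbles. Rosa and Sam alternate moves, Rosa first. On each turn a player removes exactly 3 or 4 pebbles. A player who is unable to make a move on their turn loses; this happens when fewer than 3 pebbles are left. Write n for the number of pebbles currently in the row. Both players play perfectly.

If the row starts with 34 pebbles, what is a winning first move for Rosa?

Remove 4, leaving 30.

Build the W/L table. Terminal = L. A non-terminal position is W if it has a move to some L; otherwise it is L.
n=0: no move → L
n=1: no move → L
n=2: no move → L
n=3: W (go to 0, an L position)
n=4: W (go to 1, an L position)
n=5: W (go to 2, an L position)
n=6: W (go to 2, an L position)
n=7: L (options 4(W), 3(W) are all W)
n=8: L (options 5(W), 4(W) are all W)
n=9: L (options 6(W), 5(W) are all W)
n=10: W (go to 7, an L position)
n=11: W (go to 8, an L position)
n=12: W (go to 9, an L position)
n=13: W (go to 9, an L position)
n=14: L (options 11(W), 10(W) are all W)
n=15: L (options 12(W), 11(W) are all W)
n=16: L (options 13(W), 12(W) are all W)
n=17: W (go to 14, an L position)
n=18: W (go to 15, an L position)
n=19: W (go to 16, an L position)
n=20: W (go to 16, an L position)
n=21: L (options 18(W), 17(W) are all W)
n=22: L (options 19(W), 18(W) are all W)
n=23: L (options 20(W), 19(W) are all W)
n=24: W (go to 21, an L position)
n=25: W (go to 22, an L position)
n=26: W (go to 23, an L position)
n=27: W (go to 23, an L position)
n=28: L (options 25(W), 24(W) are all W)
n=29: L (options 26(W), 25(W) are all W)
n=30: L (options 27(W), 26(W) are all W)
n=31: W (go to 28, an L position)
n=32: W (go to 29, an L position)
n=33: W (go to 30, an L position)
n=34: W (go to 30, an L position)
From 34, the L positions reachable in one move are: 30.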